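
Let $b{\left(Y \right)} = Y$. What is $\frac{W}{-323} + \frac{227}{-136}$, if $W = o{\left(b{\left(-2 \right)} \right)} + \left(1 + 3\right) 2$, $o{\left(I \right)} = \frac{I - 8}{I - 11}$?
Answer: $- \frac{2999}{1768} \approx -1.6963$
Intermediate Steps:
$o{\left(I \right)} = \frac{-8 + I}{-11 + I}$ ($o{\left(I \right)} = \frac{I - 8}{-11 + I} = \frac{-8 + I}{-11 + I}$)
$W = \frac{114}{13}$ ($W = \frac{-8 - 2}{-11 - 2} + \left(1 + 3\right) 2 = \frac{1}{-13} \left(-10\right) + 4 \cdot 2 = \left(- \frac{1}{13}\right) \left(-10\right) + 8 = \frac{10}{13} + 8 = \frac{114}{13} \approx 8.7692$)
$\frac{W}{-323} + \frac{227}{-136} = \frac{114}{13 \left(-323\right)} + \frac{227}{-136} = \frac{114}{13} \left(- \frac{1}{323}\right) + 227 \left(- \frac{1}{136}\right) = - \frac{6}{221} - \frac{227}{136} = - \frac{2999}{1768}$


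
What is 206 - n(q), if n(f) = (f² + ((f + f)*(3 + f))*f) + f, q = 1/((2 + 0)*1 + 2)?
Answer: 6569/32 ≈ 205.28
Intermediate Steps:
q = ¼ (q = 1/(2*1 + 2) = 1/(2 + 2) = 1/4 = ¼ ≈ 0.25000)
n(f) = f + f² + 2*f²*(3 + f) (n(f) = (f² + ((2*f)*(3 + f))*f) + f = (f² + (2*f*(3 + f))*f) + f = (f² + 2*f²*(3 + f)) + f = f + f² + 2*f²*(3 + f))
206 - n(q) = 206 - (1 + 2*(¼)² + 7*(¼))/4 = 206 - (1 + 2*(1/16) + 7/4)/4 = 206 - (1 + ⅛ + 7/4)/4 = 206 - 23/(4*8) = 206 - 1*23/32 = 206 - 23/32 = 6569/32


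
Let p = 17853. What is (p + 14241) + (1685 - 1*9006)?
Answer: 24773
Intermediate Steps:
(p + 14241) + (1685 - 1*9006) = (17853 + 14241) + (1685 - 1*9006) = 32094 + (1685 - 9006) = 32094 - 7321 = 24773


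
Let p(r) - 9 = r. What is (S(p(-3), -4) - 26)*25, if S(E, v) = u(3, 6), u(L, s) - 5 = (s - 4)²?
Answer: -425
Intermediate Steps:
u(L, s) = 5 + (-4 + s)² (u(L, s) = 5 + (s - 4)² = 5 + (-4 + s)²)
p(r) = 9 + r
S(E, v) = 9 (S(E, v) = 5 + (-4 + 6)² = 5 + 2² = 5 + 4 = 9)
(S(p(-3), -4) - 26)*25 = (9 - 26)*25 = -17*25 = -425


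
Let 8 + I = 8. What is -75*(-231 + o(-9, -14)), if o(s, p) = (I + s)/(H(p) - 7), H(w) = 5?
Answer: 33975/2 ≈ 16988.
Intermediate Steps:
I = 0 (I = -8 + 8 = 0)
o(s, p) = -s/2 (o(s, p) = (0 + s)/(5 - 7) = s/(-2) = s*(-½) = -s/2)
-75*(-231 + o(-9, -14)) = -75*(-231 - ½*(-9)) = -75*(-231 + 9/2) = -75*(-453/2) = 33975/2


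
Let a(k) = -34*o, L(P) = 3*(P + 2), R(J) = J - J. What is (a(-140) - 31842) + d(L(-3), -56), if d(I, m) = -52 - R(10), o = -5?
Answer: -31724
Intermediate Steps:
R(J) = 0
L(P) = 6 + 3*P (L(P) = 3*(2 + P) = 6 + 3*P)
d(I, m) = -52 (d(I, m) = -52 - 1*0 = -52 + 0 = -52)
a(k) = 170 (a(k) = -34*(-5) = 170)
(a(-140) - 31842) + d(L(-3), -56) = (170 - 31842) - 52 = -31672 - 52 = -31724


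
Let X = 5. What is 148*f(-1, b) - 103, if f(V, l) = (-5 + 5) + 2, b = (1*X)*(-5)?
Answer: 193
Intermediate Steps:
b = -25 (b = (1*5)*(-5) = 5*(-5) = -25)
f(V, l) = 2 (f(V, l) = 0 + 2 = 2)
148*f(-1, b) - 103 = 148*2 - 103 = 296 - 103 = 193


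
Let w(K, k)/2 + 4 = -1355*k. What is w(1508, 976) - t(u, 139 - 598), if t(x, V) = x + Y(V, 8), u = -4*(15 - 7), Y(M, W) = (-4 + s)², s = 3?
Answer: -2644937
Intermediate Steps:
Y(M, W) = 1 (Y(M, W) = (-4 + 3)² = (-1)² = 1)
w(K, k) = -8 - 2710*k (w(K, k) = -8 + 2*(-1355*k) = -8 - 2710*k)
u = -32 (u = -4*8 = -32)
t(x, V) = 1 + x (t(x, V) = x + 1 = 1 + x)
w(1508, 976) - t(u, 139 - 598) = (-8 - 2710*976) - (1 - 32) = (-8 - 2644960) - 1*(-31) = -2644968 + 31 = -2644937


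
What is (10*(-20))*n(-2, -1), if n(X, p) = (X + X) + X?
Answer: 1200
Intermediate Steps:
n(X, p) = 3*X (n(X, p) = 2*X + X = 3*X)
(10*(-20))*n(-2, -1) = (10*(-20))*(3*(-2)) = -200*(-6) = 1200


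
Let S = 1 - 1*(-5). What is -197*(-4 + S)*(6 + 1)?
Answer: -2758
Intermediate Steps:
S = 6 (S = 1 + 5 = 6)
-197*(-4 + S)*(6 + 1) = -197*(-4 + 6)*(6 + 1) = -394*7 = -197*14 = -2758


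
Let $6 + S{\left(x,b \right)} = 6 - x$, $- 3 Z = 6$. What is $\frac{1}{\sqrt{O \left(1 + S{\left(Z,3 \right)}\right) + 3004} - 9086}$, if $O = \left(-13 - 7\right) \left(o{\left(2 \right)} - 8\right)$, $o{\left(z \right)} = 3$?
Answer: $- \frac{11}{99942} - \frac{\sqrt{826}}{41276046} \approx -0.00011076$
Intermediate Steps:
$Z = -2$ ($Z = \left(- \frac{1}{3}\right) 6 = -2$)
$S{\left(x,b \right)} = - x$ ($S{\left(x,b \right)} = -6 - \left(-6 + x\right) = - x$)
$O = 100$ ($O = \left(-13 - 7\right) \left(3 - 8\right) = \left(-20\right) \left(-5\right) = 100$)
$\frac{1}{\sqrt{O \left(1 + S{\left(Z,3 \right)}\right) + 3004} - 9086} = \frac{1}{\sqrt{100 \left(1 - -2\right) + 3004} - 9086} = \frac{1}{\sqrt{100 \left(1 + 2\right) + 3004} - 9086} = \frac{1}{\sqrt{100 \cdot 3 + 3004} - 9086} = \frac{1}{\sqrt{300 + 3004} - 9086} = \frac{1}{\sqrt{3304} - 9086} = \frac{1}{2 \sqrt{826} - 9086} = \frac{1}{-9086 + 2 \sqrt{826}}$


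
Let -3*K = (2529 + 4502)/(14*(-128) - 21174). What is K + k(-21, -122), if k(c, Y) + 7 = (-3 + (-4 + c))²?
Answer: 53540777/68898 ≈ 777.10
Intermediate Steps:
k(c, Y) = -7 + (-7 + c)² (k(c, Y) = -7 + (-3 + (-4 + c))² = -7 + (-7 + c)²)
K = 7031/68898 (K = -(2529 + 4502)/(3*(14*(-128) - 21174)) = -7031/(3*(-1792 - 21174)) = -7031/(3*(-22966)) = -7031*(-1)/(3*22966) = -⅓*(-7031/22966) = 7031/68898 ≈ 0.10205)
K + k(-21, -122) = 7031/68898 + (-7 + (-7 - 21)²) = 7031/68898 + (-7 + (-28)²) = 7031/68898 + (-7 + 784) = 7031/68898 + 777 = 53540777/68898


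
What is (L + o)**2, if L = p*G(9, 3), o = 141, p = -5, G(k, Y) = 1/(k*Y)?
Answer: 14455204/729 ≈ 19829.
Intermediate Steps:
G(k, Y) = 1/(Y*k)
L = -5/27 (L = -5/(3*9) = -5*1/27 = -5/27 ≈ -0.18519)
(L + o)**2 = (-5/27 + 141)**2 = (3802/27)**2 = 14455204/729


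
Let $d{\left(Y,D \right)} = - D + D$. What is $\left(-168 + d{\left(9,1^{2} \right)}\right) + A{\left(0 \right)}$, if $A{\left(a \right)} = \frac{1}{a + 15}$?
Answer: $- \frac{2519}{15} \approx -167.93$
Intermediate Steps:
$A{\left(a \right)} = \frac{1}{15 + a}$
$d{\left(Y,D \right)} = 0$
$\left(-168 + d{\left(9,1^{2} \right)}\right) + A{\left(0 \right)} = \left(-168 + 0\right) + \frac{1}{15 + 0} = -168 + \frac{1}{15} = - \frac{2519}{15}$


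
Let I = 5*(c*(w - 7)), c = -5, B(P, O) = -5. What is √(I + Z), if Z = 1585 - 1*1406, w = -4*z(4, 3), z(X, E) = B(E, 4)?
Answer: I*√146 ≈ 12.083*I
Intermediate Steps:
z(X, E) = -5
w = 20 (w = -4*(-5) = 20)
Z = 179 (Z = 1585 - 1406 = 179)
I = -325 (I = 5*(-5*(20 - 7)) = 5*(-5*13) = 5*(-65) = -325)
√(I + Z) = √(-325 + 179) = √(-146) = I*√146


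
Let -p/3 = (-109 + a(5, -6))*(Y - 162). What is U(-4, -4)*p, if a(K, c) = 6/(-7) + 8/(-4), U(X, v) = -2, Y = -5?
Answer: 784566/7 ≈ 1.1208e+5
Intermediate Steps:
a(K, c) = -20/7 (a(K, c) = 6*(-⅐) + 8*(-¼) = -6/7 - 2 = -20/7)
p = -392283/7 (p = -3*(-109 - 20/7)*(-5 - 162) = -(-2349)*(-167)/7 = -3*130761/7 = -392283/7 ≈ -56040.)
U(-4, -4)*p = -2*(-392283/7) = 784566/7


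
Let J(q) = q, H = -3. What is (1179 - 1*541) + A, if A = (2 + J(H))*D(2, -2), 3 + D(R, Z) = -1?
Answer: 642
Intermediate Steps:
D(R, Z) = -4 (D(R, Z) = -3 - 1 = -4)
A = 4 (A = (2 - 3)*(-4) = -1*(-4) = 4)
(1179 - 1*541) + A = (1179 - 1*541) + 4 = (1179 - 541) + 4 = 638 + 4 = 642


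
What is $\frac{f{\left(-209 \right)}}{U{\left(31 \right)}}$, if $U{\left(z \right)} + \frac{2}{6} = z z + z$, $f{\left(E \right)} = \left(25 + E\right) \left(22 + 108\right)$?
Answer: $- \frac{14352}{595} \approx -24.121$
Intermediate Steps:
$f{\left(E \right)} = 3250 + 130 E$ ($f{\left(E \right)} = \left(25 + E\right) 130 = 3250 + 130 E$)
$U{\left(z \right)} = - \frac{1}{3} + z + z^{2}$ ($U{\left(z \right)} = - \frac{1}{3} + \left(z z + z\right) = - \frac{1}{3} + \left(z^{2} + z\right) = - \frac{1}{3} + \left(z + z^{2}\right) = - \frac{1}{3} + z + z^{2}$)
$\frac{f{\left(-209 \right)}}{U{\left(31 \right)}} = \frac{3250 + 130 \left(-209\right)}{- \frac{1}{3} + 31 + 31^{2}} = \frac{3250 - 27170}{- \frac{1}{3} + 31 + 961} = - \frac{23920}{\frac{2975}{3}} = \left(-23920\right) \frac{3}{2975} = - \frac{14352}{595}$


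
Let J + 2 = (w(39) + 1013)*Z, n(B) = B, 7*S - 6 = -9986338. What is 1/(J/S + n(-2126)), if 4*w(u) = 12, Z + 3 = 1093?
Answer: -4993166/10619346949 ≈ -0.00047019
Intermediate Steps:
Z = 1090 (Z = -3 + 1093 = 1090)
S = -9986332/7 (S = 6/7 + (⅐)*(-9986338) = 6/7 - 9986338/7 = -9986332/7 ≈ -1.4266e+6)
w(u) = 3 (w(u) = (¼)*12 = 3)
J = 1107438 (J = -2 + (3 + 1013)*1090 = -2 + 1016*1090 = -2 + 1107440 = 1107438)
1/(J/S + n(-2126)) = 1/(1107438/(-9986332/7) - 2126) = 1/(1107438*(-7/9986332) - 2126) = 1/(-3876033/4993166 - 2126) = 1/(-10619346949/4993166) = -4993166/10619346949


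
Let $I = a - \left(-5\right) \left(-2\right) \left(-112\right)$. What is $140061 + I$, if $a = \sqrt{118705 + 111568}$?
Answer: $141181 + \sqrt{230273} \approx 1.4166 \cdot 10^{5}$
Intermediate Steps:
$a = \sqrt{230273} \approx 479.87$
$I = 1120 + \sqrt{230273}$ ($I = \sqrt{230273} - \left(-5\right) \left(-2\right) \left(-112\right) = \sqrt{230273} - 10 \left(-112\right) = \sqrt{230273} - -1120 = \sqrt{230273} + 1120 = 1120 + \sqrt{230273} \approx 1599.9$)
$140061 + I = 140061 + \left(1120 + \sqrt{230273}\right) = 141181 + \sqrt{230273}$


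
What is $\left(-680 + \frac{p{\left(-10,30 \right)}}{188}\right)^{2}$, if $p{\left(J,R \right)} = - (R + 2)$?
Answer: $\frac{1021953024}{2209} \approx 4.6263 \cdot 10^{5}$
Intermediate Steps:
$p{\left(J,R \right)} = -2 - R$ ($p{\left(J,R \right)} = - (2 + R) = -2 - R$)
$\left(-680 + \frac{p{\left(-10,30 \right)}}{188}\right)^{2} = \left(-680 + \frac{-2 - 30}{188}\right)^{2} = \left(-680 + \left(-2 - 30\right) \frac{1}{188}\right)^{2} = \left(-680 - \frac{8}{47}\right)^{2} = \left(- \frac{31968}{47}\right)^{2} = \frac{1021953024}{2209}$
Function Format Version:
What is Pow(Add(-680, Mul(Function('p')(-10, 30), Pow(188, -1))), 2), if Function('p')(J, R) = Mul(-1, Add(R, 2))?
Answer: Rational(1021953024, 2209) ≈ 4.6263e+5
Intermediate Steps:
Function('p')(J, R) = Add(-2, Mul(-1, R)) (Function('p')(J, R) = Mul(-1, Add(2, R)) = Add(-2, Mul(-1, R)))
Pow(Add(-680, Mul(Function('p')(-10, 30), Pow(188, -1))), 2) = Pow(Add(-680, Mul(Add(-2, Mul(-1, 30)), Pow(188, -1))), 2) = Pow(Add(-680, Mul(Add(-2, -30), Rational(1, 188))), 2) = Pow(Add(-680, Mul(-32, Rational(1, 188))), 2) = Pow(Add(-680, Rational(-8, 47)), 2) = Pow(Rational(-31968, 47), 2) = Rational(1021953024, 2209)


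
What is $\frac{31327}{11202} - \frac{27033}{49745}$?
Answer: $\frac{1255537949}{557243490} \approx 2.2531$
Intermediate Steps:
$\frac{31327}{11202} - \frac{27033}{49745} = \frac{1255537949}{557243490}$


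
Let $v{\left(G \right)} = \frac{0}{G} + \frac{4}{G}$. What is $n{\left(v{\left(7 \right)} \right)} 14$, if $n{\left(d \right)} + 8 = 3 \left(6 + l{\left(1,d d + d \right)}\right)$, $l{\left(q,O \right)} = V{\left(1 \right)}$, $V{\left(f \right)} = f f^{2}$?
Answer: $182$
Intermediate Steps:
$V{\left(f \right)} = f^{3}$
$l{\left(q,O \right)} = 1$ ($l{\left(q,O \right)} = 1^{3} = 1$)
$v{\left(G \right)} = \frac{4}{G}$ ($v{\left(G \right)} = 0 + \frac{4}{G} = \frac{4}{G}$)
$n{\left(d \right)} = 13$ ($n{\left(d \right)} = -8 + 3 \left(6 + 1\right) = -8 + 3 \cdot 7 = -8 + 21 = 13$)
$n{\left(v{\left(7 \right)} \right)} 14 = 13 \cdot 14 = 182$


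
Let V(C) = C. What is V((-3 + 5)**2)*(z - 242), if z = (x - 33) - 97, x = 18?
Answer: -1416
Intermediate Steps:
z = -112 (z = (18 - 33) - 97 = -15 - 97 = -112)
V((-3 + 5)**2)*(z - 242) = (-3 + 5)**2*(-112 - 242) = 2**2*(-354) = 4*(-354) = -1416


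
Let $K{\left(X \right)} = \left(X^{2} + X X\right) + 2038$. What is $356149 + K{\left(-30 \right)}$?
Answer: $359987$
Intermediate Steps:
$K{\left(X \right)} = 2038 + 2 X^{2}$ ($K{\left(X \right)} = \left(X^{2} + X^{2}\right) + 2038 = 2 X^{2} + 2038 = 2038 + 2 X^{2}$)
$356149 + K{\left(-30 \right)} = 356149 + \left(2038 + 2 \left(-30\right)^{2}\right) = 356149 + \left(2038 + 2 \cdot 900\right) = 356149 + \left(2038 + 1800\right) = 356149 + 3838 = 359987$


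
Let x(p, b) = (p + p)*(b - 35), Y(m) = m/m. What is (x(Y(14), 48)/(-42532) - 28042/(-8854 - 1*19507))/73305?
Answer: 198657493/14737360010310 ≈ 1.3480e-5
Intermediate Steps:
Y(m) = 1
x(p, b) = 2*p*(-35 + b) (x(p, b) = (2*p)*(-35 + b) = 2*p*(-35 + b))
(x(Y(14), 48)/(-42532) - 28042/(-8854 - 1*19507))/73305 = ((2*1*(-35 + 48))/(-42532) - 28042/(-8854 - 1*19507))/73305 = ((2*1*13)*(-1/42532) - 28042/(-8854 - 19507))*(1/73305) = (26*(-1/42532) - 28042/(-28361))*(1/73305) = (-13/21266 - 28042*(-1/28361))*(1/73305) = (-13/21266 + 28042/28361)*(1/73305) = (595972479/603125026)*(1/73305) = 198657493/14737360010310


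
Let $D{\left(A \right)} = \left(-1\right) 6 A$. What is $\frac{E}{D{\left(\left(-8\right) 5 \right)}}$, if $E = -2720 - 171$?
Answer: $- \frac{2891}{240} \approx -12.046$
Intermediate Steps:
$E = -2891$ ($E = -2720 - 171 = -2891$)
$D{\left(A \right)} = - 6 A$
$\frac{E}{D{\left(\left(-8\right) 5 \right)}} = - \frac{2891}{\left(-6\right) \left(\left(-8\right) 5\right)} = - \frac{2891}{\left(-6\right) \left(-40\right)} = - \frac{2891}{240}$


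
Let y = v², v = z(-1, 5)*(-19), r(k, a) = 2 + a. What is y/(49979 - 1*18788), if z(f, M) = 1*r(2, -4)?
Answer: 1444/31191 ≈ 0.046295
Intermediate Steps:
z(f, M) = -2 (z(f, M) = 1*(2 - 4) = 1*(-2) = -2)
v = 38 (v = -2*(-19) = 38)
y = 1444 (y = 38² = 1444)
y/(49979 - 1*18788) = 1444/(49979 - 1*18788) = 1444/(49979 - 18788) = 1444/31191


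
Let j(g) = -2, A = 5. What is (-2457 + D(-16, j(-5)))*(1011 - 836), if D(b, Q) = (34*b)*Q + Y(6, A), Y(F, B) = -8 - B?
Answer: -241850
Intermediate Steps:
D(b, Q) = -13 + 34*Q*b (D(b, Q) = (34*b)*Q + (-8 - 1*5) = 34*Q*b + (-8 - 5) = 34*Q*b - 13 = -13 + 34*Q*b)
(-2457 + D(-16, j(-5)))*(1011 - 836) = (-2457 + (-13 + 34*(-2)*(-16)))*(1011 - 836) = (-2457 + (-13 + 1088))*175 = (-2457 + 1075)*175 = -1382*175 = -241850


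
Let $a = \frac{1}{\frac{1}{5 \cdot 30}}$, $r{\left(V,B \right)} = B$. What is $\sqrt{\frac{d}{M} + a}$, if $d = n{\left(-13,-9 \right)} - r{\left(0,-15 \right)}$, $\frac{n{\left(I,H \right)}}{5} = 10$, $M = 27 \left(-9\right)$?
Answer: $\frac{\sqrt{109155}}{27} \approx 12.237$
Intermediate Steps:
$M = -243$
$n{\left(I,H \right)} = 50$ ($n{\left(I,H \right)} = 5 \cdot 10 = 50$)
$d = 65$ ($d = 50 - -15 = 50 + 15 = 65$)
$a = 150$ ($a = \frac{1}{\frac{1}{150}} = 150$)
$\sqrt{\frac{d}{M} + a} = \sqrt{\frac{65}{-243} + 150} = \sqrt{65 \left(- \frac{1}{243}\right) + 150} = \sqrt{- \frac{65}{243} + 150} = \sqrt{\frac{36385}{243}} = \frac{\sqrt{109155}}{27}$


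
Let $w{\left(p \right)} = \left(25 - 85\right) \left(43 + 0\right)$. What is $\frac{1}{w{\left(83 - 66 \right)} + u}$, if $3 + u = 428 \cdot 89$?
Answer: $\frac{1}{35509} \approx 2.8162 \cdot 10^{-5}$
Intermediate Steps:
$w{\left(p \right)} = -2580$ ($w{\left(p \right)} = \left(-60\right) 43 = -2580$)
$u = 38089$ ($u = -3 + 428 \cdot 89 = -3 + 38092 = 38089$)
$\frac{1}{w{\left(83 - 66 \right)} + u} = \frac{1}{-2580 + 38089} = \frac{1}{35509}$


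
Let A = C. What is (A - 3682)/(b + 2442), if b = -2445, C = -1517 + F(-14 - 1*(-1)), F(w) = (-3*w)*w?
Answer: 1902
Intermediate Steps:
F(w) = -3*w**2
C = -2024 (C = -1517 - 3*(-14 - 1*(-1))**2 = -1517 - 3*(-14 + 1)**2 = -1517 - 3*(-13)**2 = -1517 - 3*169 = -1517 - 507 = -2024)
A = -2024
(A - 3682)/(b + 2442) = (-2024 - 3682)/(-2445 + 2442) = -5706/(-3) = -5706*(-1/3) = 1902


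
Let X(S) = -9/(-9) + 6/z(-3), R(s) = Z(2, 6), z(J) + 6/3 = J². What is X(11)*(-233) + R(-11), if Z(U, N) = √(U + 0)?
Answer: -3029/7 + √2 ≈ -431.30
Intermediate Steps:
Z(U, N) = √U
z(J) = -2 + J²
R(s) = √2
X(S) = 13/7 (X(S) = -9/(-9) + 6/(-2 + (-3)²) = -9*(-⅑) + 6/(-2 + 9) = 1 + 6/7 = 13/7)
X(11)*(-233) + R(-11) = (13/7)*(-233) + √2 = -3029/7 + √2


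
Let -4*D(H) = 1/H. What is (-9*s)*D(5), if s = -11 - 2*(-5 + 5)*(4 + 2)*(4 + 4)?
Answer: -99/20 ≈ -4.9500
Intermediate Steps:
D(H) = -1/(4*H)
s = -11 (s = -11 - 2*0*6*8 = -11 - 0*8 = -11 - 2*0 = -11 + 0 = -11)
(-9*s)*D(5) = (-9*(-11))*(-¼/5) = 99*(-¼*⅕) = 99*(-1/20) = -99/20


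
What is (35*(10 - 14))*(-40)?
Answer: 5600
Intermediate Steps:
(35*(10 - 14))*(-40) = (35*(-4))*(-40) = -140*(-40) = 5600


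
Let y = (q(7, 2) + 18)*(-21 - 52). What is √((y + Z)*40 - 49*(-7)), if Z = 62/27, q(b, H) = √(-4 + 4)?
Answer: I*√4222137/9 ≈ 228.31*I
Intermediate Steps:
q(b, H) = 0 (q(b, H) = √0 = 0)
y = -1314 (y = (0 + 18)*(-21 - 52) = 18*(-73) = -1314)
Z = 62/27 (Z = 62*(1/27) = 62/27 ≈ 2.2963)
√((y + Z)*40 - 49*(-7)) = √((-1314 + 62/27)*40 - 49*(-7)) = √(-35416/27*40 + 343) = √(-1416640/27 + 343) = √(-1407379/27) = I*√4222137/9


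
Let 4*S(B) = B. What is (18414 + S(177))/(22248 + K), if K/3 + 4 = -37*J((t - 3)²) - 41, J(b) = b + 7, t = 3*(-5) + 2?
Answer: -24611/9440 ≈ -2.6071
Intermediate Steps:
S(B) = B/4
t = -13 (t = -15 + 2 = -13)
J(b) = 7 + b
K = -29328 (K = -12 + 3*(-37*(7 + (-13 - 3)²) - 41) = -12 + 3*(-37*(7 + (-16)²) - 41) = -12 + 3*(-37*(7 + 256) - 41) = -12 + 3*(-37*263 - 41) = -12 + 3*(-9731 - 41) = -12 + 3*(-9772) = -12 - 29316 = -29328)
(18414 + S(177))/(22248 + K) = (18414 + (¼)*177)/(22248 - 29328) = (18414 + 177/4)/(-7080) = (73833/4)*(-1/7080) = -24611/9440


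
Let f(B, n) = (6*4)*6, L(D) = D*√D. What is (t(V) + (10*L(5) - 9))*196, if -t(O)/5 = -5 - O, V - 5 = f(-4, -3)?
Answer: 149156 + 9800*√5 ≈ 1.7107e+5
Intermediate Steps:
L(D) = D^(3/2)
f(B, n) = 144 (f(B, n) = 24*6 = 144)
V = 149 (V = 5 + 144 = 149)
t(O) = 25 + 5*O (t(O) = -5*(-5 - O) = 25 + 5*O)
(t(V) + (10*L(5) - 9))*196 = ((25 + 5*149) + (10*5^(3/2) - 9))*196 = ((25 + 745) + (10*(5*√5) - 9))*196 = (770 + (50*√5 - 9))*196 = (770 + (-9 + 50*√5))*196 = (761 + 50*√5)*196 = 149156 + 9800*√5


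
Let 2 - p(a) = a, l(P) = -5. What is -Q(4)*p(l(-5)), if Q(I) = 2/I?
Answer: -7/2 ≈ -3.5000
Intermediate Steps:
p(a) = 2 - a
-Q(4)*p(l(-5)) = -2/4*(2 - 1*(-5)) = -2*(1/4)*(2 + 5) = -7/2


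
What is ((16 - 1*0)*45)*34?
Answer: 24480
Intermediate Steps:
((16 - 1*0)*45)*34 = ((16 + 0)*45)*34 = (16*45)*34 = 720*34 = 24480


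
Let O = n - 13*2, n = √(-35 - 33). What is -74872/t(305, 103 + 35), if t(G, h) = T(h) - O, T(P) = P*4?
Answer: -45458/351 - 2674*I*√17/5967 ≈ -129.51 - 1.8477*I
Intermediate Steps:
n = 2*I*√17 (n = √(-68) = 2*I*√17 ≈ 8.2462*I)
T(P) = 4*P
O = -26 + 2*I*√17 (O = 2*I*√17 - 13*2 = 2*I*√17 - 1*26 = 2*I*√17 - 26 = -26 + 2*I*√17 ≈ -26.0 + 8.2462*I)
t(G, h) = 26 + 4*h - 2*I*√17 (t(G, h) = 4*h - (-26 + 2*I*√17) = 4*h + (26 - 2*I*√17) = 26 + 4*h - 2*I*√17)
-74872/t(305, 103 + 35) = -74872/(26 + 4*(103 + 35) - 2*I*√17) = -74872/(26 + 4*138 - 2*I*√17) = -74872/(26 + 552 - 2*I*√17) = -74872/(578 - 2*I*√17)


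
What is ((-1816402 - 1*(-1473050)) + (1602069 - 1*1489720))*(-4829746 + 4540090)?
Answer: 66911404968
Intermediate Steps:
((-1816402 - 1*(-1473050)) + (1602069 - 1*1489720))*(-4829746 + 4540090) = ((-1816402 + 1473050) + (1602069 - 1489720))*(-289656) = (-343352 + 112349)*(-289656) = -231003*(-289656) = 66911404968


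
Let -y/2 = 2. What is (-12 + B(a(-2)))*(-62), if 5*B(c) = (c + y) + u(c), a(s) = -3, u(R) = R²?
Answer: 3596/5 ≈ 719.20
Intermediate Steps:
y = -4 (y = -2*2 = -4)
B(c) = -⅘ + c/5 + c²/5 (B(c) = ((c - 4) + c²)/5 = ((-4 + c) + c²)/5 = (-4 + c + c²)/5 = -⅘ + c/5 + c²/5)
(-12 + B(a(-2)))*(-62) = (-12 + (-⅘ + (⅕)*(-3) + (⅕)*(-3)²))*(-62) = (-12 + (-⅘ - ⅗ + (⅕)*9))*(-62) = (-12 + (-⅘ - ⅗ + 9/5))*(-62) = (-12 + ⅖)*(-62) = -58/5*(-62) = 3596/5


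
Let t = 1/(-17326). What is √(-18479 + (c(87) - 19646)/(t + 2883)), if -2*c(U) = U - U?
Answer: I*√381187899833909883/4540987 ≈ 135.96*I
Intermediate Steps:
c(U) = 0 (c(U) = -(U - U)/2 = -½*0 = 0)
t = -1/17326 ≈ -5.7717e-5
√(-18479 + (c(87) - 19646)/(t + 2883)) = √(-18479 + (0 - 19646)/(-1/17326 + 2883)) = √(-18479 - 19646/49950857/17326) = √(-18479 - 19646*17326/49950857) = √(-18479 - 30944236/4540987) = √(-83943843009/4540987) = I*√381187899833909883/4540987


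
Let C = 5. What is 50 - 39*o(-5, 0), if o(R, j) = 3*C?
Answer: -535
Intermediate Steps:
o(R, j) = 15 (o(R, j) = 3*5 = 15)
50 - 39*o(-5, 0) = 50 - 39*15 = 50 - 585 = -535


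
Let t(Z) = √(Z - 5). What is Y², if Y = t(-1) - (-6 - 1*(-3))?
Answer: (3 + I*√6)² ≈ 3.0 + 14.697*I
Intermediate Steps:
t(Z) = √(-5 + Z)
Y = 3 + I*√6 (Y = √(-5 - 1) - (-6 - 1*(-3)) = √(-6) - (-6 + 3) = I*√6 - 1*(-3) = I*√6 + 3 = 3 + I*√6 ≈ 3.0 + 2.4495*I)
Y² = (3 + I*√6)²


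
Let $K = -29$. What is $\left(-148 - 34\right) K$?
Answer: $5278$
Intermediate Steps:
$\left(-148 - 34\right) K = \left(-148 - 34\right) \left(-29\right) = \left(-182\right) \left(-29\right) = 5278$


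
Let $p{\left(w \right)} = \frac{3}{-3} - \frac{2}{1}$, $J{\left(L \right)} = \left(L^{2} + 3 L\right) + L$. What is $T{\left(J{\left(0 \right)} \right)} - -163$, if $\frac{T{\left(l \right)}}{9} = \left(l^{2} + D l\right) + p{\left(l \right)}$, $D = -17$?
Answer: $136$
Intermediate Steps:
$J{\left(L \right)} = L^{2} + 4 L$
$p{\left(w \right)} = -3$ ($p{\left(w \right)} = 3 \left(- \frac{1}{3}\right) - 2 = -1 - 2 = -3$)
$T{\left(l \right)} = -27 - 153 l + 9 l^{2}$ ($T{\left(l \right)} = 9 \left(\left(l^{2} - 17 l\right) - 3\right) = 9 \left(-3 + l^{2} - 17 l\right) = -27 - 153 l + 9 l^{2}$)
$T{\left(J{\left(0 \right)} \right)} - -163 = \left(-27 - 153 \cdot 0 \left(4 + 0\right) + 9 \left(0 \left(4 + 0\right)\right)^{2}\right) - -163 = \left(-27 - 153 \cdot 0 \cdot 4 + 9 \left(0 \cdot 4\right)^{2}\right) + 163 = \left(-27 - 0 + 9 \cdot 0^{2}\right) + 163 = \left(-27 + 0 + 9 \cdot 0\right) + 163 = \left(-27 + 0 + 0\right) + 163 = -27 + 163 = 136$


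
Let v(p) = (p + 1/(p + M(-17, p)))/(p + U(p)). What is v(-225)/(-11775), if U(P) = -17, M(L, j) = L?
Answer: -54451/689591100 ≈ -7.8961e-5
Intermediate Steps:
v(p) = (p + 1/(-17 + p))/(-17 + p) (v(p) = (p + 1/(p - 17))/(p - 17) = (p + 1/(-17 + p))/(-17 + p))
v(-225)/(-11775) = ((1 + (-225)**2 - 17*(-225))/(289 + (-225)**2 - 34*(-225)))/(-11775) = ((1 + 50625 + 3825)/(289 + 50625 + 7650))*(-1/11775) = (54451/58564)*(-1/11775) = -54451/689591100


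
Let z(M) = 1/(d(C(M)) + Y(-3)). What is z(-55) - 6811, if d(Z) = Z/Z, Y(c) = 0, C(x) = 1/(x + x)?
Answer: -6810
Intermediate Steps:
C(x) = 1/(2*x)
d(Z) = 1
z(M) = 1 (z(M) = 1/(1 + 0) = 1/1 = 1)
z(-55) - 6811 = 1 - 6811 = -6810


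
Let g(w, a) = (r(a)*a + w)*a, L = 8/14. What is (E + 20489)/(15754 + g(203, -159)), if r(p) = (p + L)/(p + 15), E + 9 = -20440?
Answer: 896/252921 ≈ 0.0035426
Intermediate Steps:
L = 4/7 (L = 8*(1/14) = 4/7 ≈ 0.57143)
E = -20449 (E = -9 - 20440 = -20449)
r(p) = (4/7 + p)/(15 + p) (r(p) = (p + 4/7)/(p + 15) = (4/7 + p)/(15 + p))
g(w, a) = a*(w + a*(4/7 + a)/(15 + a)) (g(w, a) = (((4/7 + a)/(15 + a))*a + w)*a = (a*(4/7 + a)/(15 + a) + w)*a = (w + a*(4/7 + a)/(15 + a))*a = a*(w + a*(4/7 + a)/(15 + a)))
(E + 20489)/(15754 + g(203, -159)) = (-20449 + 20489)/(15754 + (⅐)*(-159)*(-159*(4 + 7*(-159)) + 7*203*(15 - 159))/(15 - 159)) = 40/(15754 + (⅐)*(-159)*(-159*(4 - 1113) + 7*203*(-144))/(-144)) = 40/(15754 + (⅐)*(-159)*(-1/144)*(-159*(-1109) - 204624)) = 40/(15754 + (⅐)*(-159)*(-1/144)*(176331 - 204624)) = 40/(15754 + (⅐)*(-159)*(-1/144)*(-28293)) = 40/(15754 - 499843/112) = 40/(1264605/112) = 40*(112/1264605) = 896/252921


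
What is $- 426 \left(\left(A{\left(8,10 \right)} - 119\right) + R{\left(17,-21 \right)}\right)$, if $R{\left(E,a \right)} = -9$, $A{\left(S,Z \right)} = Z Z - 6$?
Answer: $14484$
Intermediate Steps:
$A{\left(S,Z \right)} = -6 + Z^{2}$ ($A{\left(S,Z \right)} = Z^{2} - 6 = -6 + Z^{2}$)
$- 426 \left(\left(A{\left(8,10 \right)} - 119\right) + R{\left(17,-21 \right)}\right) = - 426 \left(\left(\left(-6 + 10^{2}\right) - 119\right) - 9\right) = - 426 \left(\left(\left(-6 + 100\right) - 119\right) - 9\right) = - 426 \left(\left(94 - 119\right) - 9\right) = - 426 \left(-25 - 9\right) = \left(-426\right) \left(-34\right) = 14484$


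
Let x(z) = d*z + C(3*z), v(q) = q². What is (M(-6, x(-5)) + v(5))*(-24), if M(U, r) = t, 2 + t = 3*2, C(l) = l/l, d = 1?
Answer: -696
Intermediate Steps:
C(l) = 1
x(z) = 1 + z (x(z) = 1*z + 1 = z + 1 = 1 + z)
t = 4 (t = -2 + 3*2 = -2 + 6 = 4)
M(U, r) = 4
(M(-6, x(-5)) + v(5))*(-24) = (4 + 5²)*(-24) = (4 + 25)*(-24) = 29*(-24) = -696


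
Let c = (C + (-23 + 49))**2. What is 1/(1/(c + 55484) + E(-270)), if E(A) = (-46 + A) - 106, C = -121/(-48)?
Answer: -129709297/54737321030 ≈ -0.0023697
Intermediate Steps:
C = 121/48 (C = -121*(-1/48) = 121/48 ≈ 2.5208)
E(A) = -152 + A
c = 1874161/2304 (c = (121/48 + (-23 + 49))**2 = (121/48 + 26)**2 = (1369/48)**2 = 1874161/2304 ≈ 813.44)
1/(1/(c + 55484) + E(-270)) = 1/(1/(1874161/2304 + 55484) + (-152 - 270)) = 1/(1/(129709297/2304) - 422) = 1/(2304/129709297 - 422) = 1/(-54737321030/129709297) = -129709297/54737321030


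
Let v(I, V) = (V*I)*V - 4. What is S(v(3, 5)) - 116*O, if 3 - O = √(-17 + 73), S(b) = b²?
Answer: 4693 + 232*√14 ≈ 5561.1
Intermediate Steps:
v(I, V) = -4 + I*V² (v(I, V) = (I*V)*V - 4 = I*V² - 4 = -4 + I*V²)
O = 3 - 2*√14 (O = 3 - √(-17 + 73) = 3 - √56 = 3 - 2*√14 ≈ -4.4833)
S(v(3, 5)) - 116*O = (-4 + 3*5²)² - 116*(3 - 2*√14) = (-4 + 3*25)² + (-348 + 232*√14) = (-4 + 75)² + (-348 + 232*√14) = 71² + (-348 + 232*√14) = 5041 + (-348 + 232*√14) = 4693 + 232*√14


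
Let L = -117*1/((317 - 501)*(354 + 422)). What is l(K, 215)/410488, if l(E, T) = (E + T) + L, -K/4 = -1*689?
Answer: 424211381/58611118592 ≈ 0.0072377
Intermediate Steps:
K = 2756 (K = -(-4)*689 = -4*(-689) = 2756)
L = 117/142784 (L = -117/(776*(-184)) = -117/(-142784) = -117*(-1/142784) = 117/142784 ≈ 0.00081942)
l(E, T) = 117/142784 + E + T (l(E, T) = (E + T) + 117/142784 = 117/142784 + E + T)
l(K, 215)/410488 = (117/142784 + 2756 + 215)/410488 = (424211381/142784)*(1/410488) = 424211381/58611118592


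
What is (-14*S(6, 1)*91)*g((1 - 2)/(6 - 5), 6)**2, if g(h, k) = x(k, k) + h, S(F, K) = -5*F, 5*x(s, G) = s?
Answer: 7644/5 ≈ 1528.8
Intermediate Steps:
x(s, G) = s/5
g(h, k) = h + k/5 (g(h, k) = k/5 + h = h + k/5)
(-14*S(6, 1)*91)*g((1 - 2)/(6 - 5), 6)**2 = (-(-70)*6*91)*((1 - 2)/(6 - 5) + (1/5)*6)**2 = (-14*(-30)*91)*(-1/1 + 6/5)**2 = (420*91)*(-1*1 + 6/5)**2 = 38220*(-1 + 6/5)**2 = 38220*(1/5)**2 = 38220*(1/25) = 7644/5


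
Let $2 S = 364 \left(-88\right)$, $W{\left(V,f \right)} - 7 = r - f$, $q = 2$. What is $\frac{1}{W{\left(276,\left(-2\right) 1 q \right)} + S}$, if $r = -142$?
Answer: $- \frac{1}{16147} \approx -6.1931 \cdot 10^{-5}$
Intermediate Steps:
$W{\left(V,f \right)} = -135 - f$ ($W{\left(V,f \right)} = 7 - \left(142 + f\right) = -135 - f$)
$S = -16016$ ($S = \frac{364 \left(-88\right)}{2} = \frac{1}{2} \left(-32032\right) = -16016$)
$\frac{1}{W{\left(276,\left(-2\right) 1 q \right)} + S} = \frac{1}{\left(-135 - \left(-2\right) 1 \cdot 2\right) - 16016} = \frac{1}{\left(-135 - \left(-2\right) 2\right) - 16016} = \frac{1}{\left(-135 - -4\right) - 16016} = \frac{1}{\left(-135 + 4\right) - 16016} = \frac{1}{-131 - 16016} = \frac{1}{-16147} = - \frac{1}{16147}$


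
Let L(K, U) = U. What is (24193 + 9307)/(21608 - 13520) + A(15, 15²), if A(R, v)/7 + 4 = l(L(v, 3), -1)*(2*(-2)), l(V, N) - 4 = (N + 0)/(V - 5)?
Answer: -303013/2022 ≈ -149.86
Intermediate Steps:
l(V, N) = 4 + N/(-5 + V) (l(V, N) = 4 + (N + 0)/(V - 5) = 4 + N/(-5 + V))
A(R, v) = -154 (A(R, v) = -28 + 7*(((-20 - 1 + 4*3)/(-5 + 3))*(2*(-2))) = -28 + 7*(((-20 - 1 + 12)/(-2))*(-4)) = -28 + 7*(-½*(-9)*(-4)) = -28 + 7*((9/2)*(-4)) = -28 + 7*(-18) = -28 - 126 = -154)
(24193 + 9307)/(21608 - 13520) + A(15, 15²) = (24193 + 9307)/(21608 - 13520) - 154 = 33500/8088 - 154 = 33500*(1/8088) - 154 = 8375/2022 - 154 = -303013/2022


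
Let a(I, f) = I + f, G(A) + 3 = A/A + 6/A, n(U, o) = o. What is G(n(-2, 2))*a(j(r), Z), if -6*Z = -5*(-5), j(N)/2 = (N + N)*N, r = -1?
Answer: -1/6 ≈ -0.16667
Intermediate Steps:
G(A) = -2 + 6/A (G(A) = -3 + (A/A + 6/A) = -3 + (1 + 6/A) = -2 + 6/A)
j(N) = 4*N**2 (j(N) = 2*((N + N)*N) = 2*((2*N)*N) = 2*(2*N**2) = 4*N**2)
Z = -25/6 (Z = -(-5)*(-5)/6 = -1/6*25 = -25/6 ≈ -4.1667)
G(n(-2, 2))*a(j(r), Z) = (-2 + 6/2)*(4*(-1)**2 - 25/6) = (-2 + 6*(1/2))*(4*1 - 25/6) = (-2 + 3)*(4 - 25/6) = 1*(-1/6) = -1/6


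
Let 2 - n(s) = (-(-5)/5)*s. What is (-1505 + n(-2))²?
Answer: 2253001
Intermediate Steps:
n(s) = 2 - s (n(s) = 2 - (-(-5)/5)*s = 2 - (-1*(-1))*s = 2 - s)
(-1505 + n(-2))² = (-1505 + (2 - 1*(-2)))² = (-1505 + (2 + 2))² = (-1505 + 4)² = (-1501)² = 2253001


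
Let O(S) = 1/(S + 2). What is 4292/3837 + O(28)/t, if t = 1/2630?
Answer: 340669/3837 ≈ 88.785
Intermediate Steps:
t = 1/2630 ≈ 0.00038023
O(S) = 1/(2 + S)
4292/3837 + O(28)/t = 4292/3837 + 1/((2 + 28)*(1/2630)) = 4292*(1/3837) + 2630/30 = 4292/3837 + (1/30)*2630 = 4292/3837 + 263/3 = 340669/3837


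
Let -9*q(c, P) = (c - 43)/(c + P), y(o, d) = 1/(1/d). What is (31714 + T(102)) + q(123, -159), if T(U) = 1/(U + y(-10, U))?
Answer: 174682099/5508 ≈ 31714.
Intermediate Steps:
y(o, d) = d
q(c, P) = -(-43 + c)/(9*(P + c)) (q(c, P) = -(c - 43)/(9*(c + P)) = -(-43 + c)/(9*(P + c)))
T(U) = 1/(2*U) (T(U) = 1/(U + U) = 1/(2*U))
(31714 + T(102)) + q(123, -159) = (31714 + (½)/102) + (43 - 1*123)/(9*(-159 + 123)) = (31714 + (½)*(1/102)) + (⅑)*(43 - 123)/(-36) = (31714 + 1/204) + (⅑)*(-1/36)*(-80) = 6469657/204 + 20/81 = 174682099/5508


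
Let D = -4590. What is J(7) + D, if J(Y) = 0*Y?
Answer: -4590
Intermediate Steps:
J(Y) = 0
J(7) + D = 0 - 4590 = -4590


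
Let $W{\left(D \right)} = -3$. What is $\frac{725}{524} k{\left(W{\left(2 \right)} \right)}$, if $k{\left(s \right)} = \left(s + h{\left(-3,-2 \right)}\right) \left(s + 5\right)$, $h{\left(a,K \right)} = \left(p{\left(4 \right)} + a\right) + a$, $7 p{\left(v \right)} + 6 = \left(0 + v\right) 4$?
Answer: $- \frac{38425}{1834} \approx -20.951$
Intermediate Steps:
$p{\left(v \right)} = - \frac{6}{7} + \frac{4 v}{7}$ ($p{\left(v \right)} = - \frac{6}{7} + \frac{\left(0 + v\right) 4}{7} = - \frac{6}{7} + \frac{v 4}{7} = - \frac{6}{7} + \frac{4 v}{7}$)
$h{\left(a,K \right)} = \frac{10}{7} + 2 a$ ($h{\left(a,K \right)} = \left(\left(- \frac{6}{7} + \frac{4}{7} \cdot 4\right) + a\right) + a = \left(\left(- \frac{6}{7} + \frac{16}{7}\right) + a\right) + a = \left(\frac{10}{7} + a\right) + a = \frac{10}{7} + 2 a$)
$k{\left(s \right)} = \left(5 + s\right) \left(- \frac{32}{7} + s\right)$ ($k{\left(s \right)} = \left(s + \left(\frac{10}{7} + 2 \left(-3\right)\right)\right) \left(s + 5\right) = \left(s + \left(\frac{10}{7} - 6\right)\right) \left(5 + s\right) = \left(s - \frac{32}{7}\right) \left(5 + s\right) = \left(- \frac{32}{7} + s\right) \left(5 + s\right) = \left(5 + s\right) \left(- \frac{32}{7} + s\right)$)
$\frac{725}{524} k{\left(W{\left(2 \right)} \right)} = \frac{725}{524} \left(- \frac{160}{7} + \left(-3\right)^{2} + \frac{3}{7} \left(-3\right)\right) = 725 \cdot \frac{1}{524} \left(- \frac{160}{7} + 9 - \frac{9}{7}\right) = \frac{725}{524} \left(- \frac{106}{7}\right) = - \frac{38425}{1834}$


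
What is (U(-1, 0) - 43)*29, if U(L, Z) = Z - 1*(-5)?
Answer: -1102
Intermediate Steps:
U(L, Z) = 5 + Z (U(L, Z) = Z + 5 = 5 + Z)
(U(-1, 0) - 43)*29 = ((5 + 0) - 43)*29 = (5 - 43)*29 = -38*29 = -1102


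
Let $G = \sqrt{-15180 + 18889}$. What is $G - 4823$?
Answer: $-4823 + \sqrt{3709} \approx -4762.1$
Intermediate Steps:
$G = \sqrt{3709} \approx 60.902$
$G - 4823 = \sqrt{3709} - 4823 = -4823 + \sqrt{3709}$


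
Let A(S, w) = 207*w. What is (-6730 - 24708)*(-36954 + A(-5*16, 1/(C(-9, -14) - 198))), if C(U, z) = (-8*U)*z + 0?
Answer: 77838271621/67 ≈ 1.1618e+9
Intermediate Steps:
C(U, z) = -8*U*z (C(U, z) = -8*U*z + 0 = -8*U*z)
(-6730 - 24708)*(-36954 + A(-5*16, 1/(C(-9, -14) - 198))) = (-6730 - 24708)*(-36954 + 207/(-8*(-9)*(-14) - 198)) = -31438*(-36954 + 207/(-1008 - 198)) = -31438*(-36954 + 207/(-1206)) = -31438*(-36954 + 207*(-1/1206)) = -31438*(-36954 - 23/134) = -31438*(-4951859/134) = 77838271621/67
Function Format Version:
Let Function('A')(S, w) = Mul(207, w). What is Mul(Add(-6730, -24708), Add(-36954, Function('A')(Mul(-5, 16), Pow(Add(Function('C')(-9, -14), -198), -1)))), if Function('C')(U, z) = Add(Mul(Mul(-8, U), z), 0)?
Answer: Rational(77838271621, 67) ≈ 1.1618e+9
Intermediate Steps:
Function('C')(U, z) = Mul(-8, U, z) (Function('C')(U, z) = Add(Mul(-8, U, z), 0) = Mul(-8, U, z))
Mul(Add(-6730, -24708), Add(-36954, Function('A')(Mul(-5, 16), Pow(Add(Function('C')(-9, -14), -198), -1)))) = Mul(Add(-6730, -24708), Add(-36954, Mul(207, Pow(Add(Mul(-8, -9, -14), -198), -1)))) = Mul(-31438, Add(-36954, Mul(207, Pow(Add(-1008, -198), -1)))) = Mul(-31438, Add(-36954, Mul(207, Pow(-1206, -1)))) = Mul(-31438, Add(-36954, Mul(207, Rational(-1, 1206)))) = Mul(-31438, Add(-36954, Rational(-23, 134))) = Mul(-31438, Rational(-4951859, 134)) = Rational(77838271621, 67)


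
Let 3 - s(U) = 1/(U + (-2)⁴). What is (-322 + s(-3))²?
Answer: 17205904/169 ≈ 1.0181e+5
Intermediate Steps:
s(U) = 3 - 1/(16 + U) (s(U) = 3 - 1/(U + (-2)⁴) = 3 - 1/(U + 16) = 3 - 1/(16 + U))
(-322 + s(-3))² = (-322 + (47 + 3*(-3))/(16 - 3))² = (-322 + (47 - 9)/13)² = (-322 + (1/13)*38)² = (-322 + 38/13)² = (-4148/13)² = 17205904/169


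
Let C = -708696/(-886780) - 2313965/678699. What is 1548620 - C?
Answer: 233012223133173149/150464174805 ≈ 1.5486e+6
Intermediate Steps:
C = -392746654049/150464174805 (C = -708696*(-1/886780) - 2313965*1/678699 = 177174/221695 - 2313965/678699 = -392746654049/150464174805 ≈ -2.6102)
1548620 - C = 1548620 - 1*(-392746654049/150464174805) = 1548620 + 392746654049/150464174805 = 233012223133173149/150464174805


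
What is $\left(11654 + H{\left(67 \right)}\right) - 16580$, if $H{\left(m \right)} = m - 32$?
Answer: $-4891$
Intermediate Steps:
$H{\left(m \right)} = -32 + m$
$\left(11654 + H{\left(67 \right)}\right) - 16580 = \left(11654 + \left(-32 + 67\right)\right) - 16580 = \left(11654 + 35\right) - 16580 = 11689 - 16580 = -4891$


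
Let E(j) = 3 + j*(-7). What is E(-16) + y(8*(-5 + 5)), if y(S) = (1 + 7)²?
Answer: 179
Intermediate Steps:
E(j) = 3 - 7*j
y(S) = 64 (y(S) = 8² = 64)
E(-16) + y(8*(-5 + 5)) = (3 - 7*(-16)) + 64 = (3 + 112) + 64 = 115 + 64 = 179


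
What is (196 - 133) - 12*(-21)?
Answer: 315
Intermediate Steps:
(196 - 133) - 12*(-21) = 63 + 252 = 315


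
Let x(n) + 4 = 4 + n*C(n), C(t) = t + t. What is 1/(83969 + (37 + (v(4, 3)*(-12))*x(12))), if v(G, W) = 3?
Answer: 1/73638 ≈ 1.3580e-5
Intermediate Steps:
C(t) = 2*t
x(n) = 2*n² (x(n) = -4 + (4 + n*(2*n)) = -4 + (4 + 2*n²) = 2*n²)
1/(83969 + (37 + (v(4, 3)*(-12))*x(12))) = 1/(83969 + (37 + (3*(-12))*(2*12²))) = 1/(83969 + (37 - 72*144)) = 1/(83969 + (37 - 36*288)) = 1/(83969 + (37 - 10368)) = 1/(83969 - 10331) = 1/73638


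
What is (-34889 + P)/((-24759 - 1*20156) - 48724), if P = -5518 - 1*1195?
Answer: 41602/93639 ≈ 0.44428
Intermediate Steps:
P = -6713 (P = -5518 - 1195 = -6713)
(-34889 + P)/((-24759 - 1*20156) - 48724) = (-34889 - 6713)/((-24759 - 1*20156) - 48724) = -41602/((-24759 - 20156) - 48724) = -41602/(-44915 - 48724) = -41602/(-93639) = -41602*(-1/93639) = 41602/93639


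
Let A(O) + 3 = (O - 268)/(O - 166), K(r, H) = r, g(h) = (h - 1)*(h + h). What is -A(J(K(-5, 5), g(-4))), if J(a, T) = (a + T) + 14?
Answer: 44/39 ≈ 1.1282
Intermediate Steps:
g(h) = 2*h*(-1 + h) (g(h) = (-1 + h)*(2*h) = 2*h*(-1 + h))
J(a, T) = 14 + T + a (J(a, T) = (T + a) + 14 = 14 + T + a)
A(O) = -3 + (-268 + O)/(-166 + O) (A(O) = -3 + (O - 268)/(O - 166) = -3 + (-268 + O)/(-166 + O))
-A(J(K(-5, 5), g(-4))) = -2*(115 - (14 + 2*(-4)*(-1 - 4) - 5))/(-166 + (14 + 2*(-4)*(-1 - 4) - 5)) = -2*(115 - (14 + 2*(-4)*(-5) - 5))/(-166 + (14 + 2*(-4)*(-5) - 5)) = -2*(115 - (14 + 40 - 5))/(-166 + (14 + 40 - 5)) = -2*(115 - 1*49)/(-166 + 49) = -2*(115 - 49)/(-117) = -2*(-1)*66/117 = -1*(-44/39) = 44/39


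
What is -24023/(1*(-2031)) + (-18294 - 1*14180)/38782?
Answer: 432852646/39383121 ≈ 10.991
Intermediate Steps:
-24023/(1*(-2031)) + (-18294 - 1*14180)/38782 = -24023/(-2031) + (-18294 - 14180)*(1/38782) = -24023*(-1/2031) - 32474*1/38782 = 24023/2031 - 16237/19391 = 432852646/39383121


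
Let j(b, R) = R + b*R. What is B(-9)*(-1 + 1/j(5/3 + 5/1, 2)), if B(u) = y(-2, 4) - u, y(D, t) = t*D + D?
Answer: 43/46 ≈ 0.93478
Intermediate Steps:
y(D, t) = D + D*t (y(D, t) = D*t + D = D + D*t)
j(b, R) = R + R*b
B(u) = -10 - u (B(u) = -2*(1 + 4) - u = -2*5 - u = -10 - u)
B(-9)*(-1 + 1/j(5/3 + 5/1, 2)) = (-10 - 1*(-9))*(-1 + 1/(2*(1 + (5/3 + 5/1)))) = (-10 + 9)*(-1 + 1/(2*(1 + (5*(⅓) + 5*1)))) = -(-1 + 1/(2*(1 + (5/3 + 5)))) = -(-1 + 1/(2*(1 + 20/3))) = -(-1 + 1/(2*(23/3))) = -(-1 + 1/(46/3)) = -(-1 + 3/46) = -1*(-43/46) = 43/46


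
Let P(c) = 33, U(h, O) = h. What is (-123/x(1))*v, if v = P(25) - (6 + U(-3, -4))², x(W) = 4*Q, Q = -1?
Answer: 738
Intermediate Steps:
x(W) = -4 (x(W) = 4*(-1) = -4)
v = 24 (v = 33 - (6 - 3)² = 33 - 1*3² = 33 - 1*9 = 33 - 9 = 24)
(-123/x(1))*v = -123/(-4)*24 = -123*(-¼)*24 = (123/4)*24 = 738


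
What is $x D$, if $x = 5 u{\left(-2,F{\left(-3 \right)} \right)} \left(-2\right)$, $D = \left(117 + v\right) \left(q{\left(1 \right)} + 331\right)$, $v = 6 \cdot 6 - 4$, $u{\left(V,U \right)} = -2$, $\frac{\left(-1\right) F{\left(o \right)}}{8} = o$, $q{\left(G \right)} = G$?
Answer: $989360$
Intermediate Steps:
$F{\left(o \right)} = - 8 o$
$v = 32$ ($v = 36 - 4 = 32$)
$D = 49468$ ($D = \left(117 + 32\right) \left(1 + 331\right) = 149 \cdot 332 = 49468$)
$x = 20$ ($x = 5 \left(-2\right) \left(-2\right) = \left(-10\right) \left(-2\right) = 20$)
$x D = 20 \cdot 49468 = 989360$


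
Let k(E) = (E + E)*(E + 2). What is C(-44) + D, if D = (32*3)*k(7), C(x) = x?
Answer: 12052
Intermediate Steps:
k(E) = 2*E*(2 + E) (k(E) = (2*E)*(2 + E) = 2*E*(2 + E))
D = 12096 (D = (32*3)*(2*7*(2 + 7)) = 96*(2*7*9) = 96*126 = 12096)
C(-44) + D = -44 + 12096 = 12052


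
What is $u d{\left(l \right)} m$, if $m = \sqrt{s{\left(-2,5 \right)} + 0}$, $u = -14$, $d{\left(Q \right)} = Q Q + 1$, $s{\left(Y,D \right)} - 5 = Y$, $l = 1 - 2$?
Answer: $- 28 \sqrt{3} \approx -48.497$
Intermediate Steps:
$l = -1$
$s{\left(Y,D \right)} = 5 + Y$
$d{\left(Q \right)} = 1 + Q^{2}$ ($d{\left(Q \right)} = Q^{2} + 1 = 1 + Q^{2}$)
$m = \sqrt{3}$ ($m = \sqrt{\left(5 - 2\right) + 0} = \sqrt{3 + 0} = \sqrt{3} \approx 1.732$)
$u d{\left(l \right)} m = - 14 \left(1 + \left(-1\right)^{2}\right) \sqrt{3} = - 14 \left(1 + 1\right) \sqrt{3} = \left(-14\right) 2 \sqrt{3} = - 28 \sqrt{3}$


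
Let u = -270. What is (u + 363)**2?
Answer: 8649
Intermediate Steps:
(u + 363)**2 = (-270 + 363)**2 = 93**2 = 8649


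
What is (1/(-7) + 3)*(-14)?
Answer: -40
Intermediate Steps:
(1/(-7) + 3)*(-14) = (-⅐ + 3)*(-14) = (20/7)*(-14) = -40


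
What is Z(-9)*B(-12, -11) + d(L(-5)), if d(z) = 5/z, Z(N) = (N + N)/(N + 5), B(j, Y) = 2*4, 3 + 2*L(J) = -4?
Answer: 242/7 ≈ 34.571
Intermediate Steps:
L(J) = -7/2 (L(J) = -3/2 + (½)*(-4) = -3/2 - 2 = -7/2)
B(j, Y) = 8
Z(N) = 2*N/(5 + N) (Z(N) = (2*N)/(5 + N) = 2*N/(5 + N))
Z(-9)*B(-12, -11) + d(L(-5)) = (2*(-9)/(5 - 9))*8 + 5/(-7/2) = (2*(-9)/(-4))*8 + 5*(-2/7) = (2*(-9)*(-¼))*8 - 10/7 = (9/2)*8 - 10/7 = 36 - 10/7 = 242/7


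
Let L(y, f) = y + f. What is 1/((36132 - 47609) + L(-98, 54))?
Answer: -1/11521 ≈ -8.6798e-5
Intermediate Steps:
L(y, f) = f + y
1/((36132 - 47609) + L(-98, 54)) = 1/((36132 - 47609) + (54 - 98)) = 1/(-11477 - 44) = 1/(-11521) = -1/11521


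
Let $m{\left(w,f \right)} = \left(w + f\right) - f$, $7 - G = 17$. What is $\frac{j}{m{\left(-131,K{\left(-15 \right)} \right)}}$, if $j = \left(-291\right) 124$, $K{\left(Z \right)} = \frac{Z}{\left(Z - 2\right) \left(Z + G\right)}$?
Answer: $\frac{36084}{131} \approx 275.45$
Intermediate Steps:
$G = -10$ ($G = 7 - 17 = -10$)
$K{\left(Z \right)} = \frac{Z}{\left(-10 + Z\right) \left(-2 + Z\right)}$ ($K{\left(Z \right)} = \frac{Z}{\left(Z - 2\right) \left(Z - 10\right)} = \frac{Z}{\left(-2 + Z\right) \left(-10 + Z\right)} = \frac{Z}{\left(-10 + Z\right) \left(-2 + Z\right)}$)
$m{\left(w,f \right)} = w$ ($m{\left(w,f \right)} = \left(f + w\right) - f = w$)
$j = -36084$
$\frac{j}{m{\left(-131,K{\left(-15 \right)} \right)}} = - \frac{36084}{-131} = \left(-36084\right) \left(- \frac{1}{131}\right) = \frac{36084}{131}$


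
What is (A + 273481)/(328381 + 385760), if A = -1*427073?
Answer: -153592/714141 ≈ -0.21507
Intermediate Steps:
A = -427073
(A + 273481)/(328381 + 385760) = (-427073 + 273481)/(328381 + 385760) = -153592/714141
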